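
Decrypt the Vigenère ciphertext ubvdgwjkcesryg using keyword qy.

edffqytmmgctii

Repeat the key across the ciphertext: qyqyqyqyqyqyqy
u(20)−q(16): 4 → e
b(1)−y(24): -23≡3 → d
v(21)−q(16): 5 → f
d(3)−y(24): -21≡5 → f
g(6)−q(16): -10≡16 → q
w(22)−y(24): -2≡24 → y
j(9)−q(16): -7≡19 → t
k(10)−y(24): -14≡12 → m
c(2)−q(16): -14≡12 → m
e(4)−y(24): -20≡6 → g
s(18)−q(16): 2 → c
r(17)−y(24): -7≡19 → t
y(24)−q(16): 8 → i
g(6)−y(24): -18≡8 → i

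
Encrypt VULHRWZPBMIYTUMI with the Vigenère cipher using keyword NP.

Repeat the key across the message: NPNPNPNPNPNPNPNP
V(21)+N(13): 34≡8 → I
U(20)+P(15): 35≡9 → J
L(11)+N(13): 24 → Y
H(7)+P(15): 22 → W
R(17)+N(13): 30≡4 → E
W(22)+P(15): 37≡11 → L
Z(25)+N(13): 38≡12 → M
P(15)+P(15): 30≡4 → E
B(1)+N(13): 14 → O
M(12)+P(15): 27≡1 → B
I(8)+N(13): 21 → V
Y(24)+P(15): 39≡13 → N
T(19)+N(13): 32≡6 → G
U(20)+P(15): 35≡9 → J
M(12)+N(13): 25 → Z
I(8)+P(15): 23 → X

IJYWELMEOBVNGJZX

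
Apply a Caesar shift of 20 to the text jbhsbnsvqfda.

j(9): 9+20=29≡3 → d
b(1): 1+20=21 → v
h(7): 7+20=27≡1 → b
s(18): 18+20=38≡12 → m
b(1): 1+20=21 → v
n(13): 13+20=33≡7 → h
s(18): 18+20=38≡12 → m
v(21): 21+20=41≡15 → p
q(16): 16+20=36≡10 → k
f(5): 5+20=25 → z
d(3): 3+20=23 → x
a(0): 0+20=20 → u

dvbmvhmpkzxu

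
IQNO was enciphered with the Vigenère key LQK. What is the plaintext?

Repeat the key across the ciphertext: LQKL
I(8)−L(11): -3≡23 → X
Q(16)−Q(16): 0 → A
N(13)−K(10): 3 → D
O(14)−L(11): 3 → D

XADD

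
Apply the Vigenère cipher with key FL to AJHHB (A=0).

FUMSG

Repeat the key across the message: FLFLF
A(0)+F(5): 5 → F
J(9)+L(11): 20 → U
H(7)+F(5): 12 → M
H(7)+L(11): 18 → S
B(1)+F(5): 6 → G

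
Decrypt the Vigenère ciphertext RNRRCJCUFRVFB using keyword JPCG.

Repeat the key across the ciphertext: JPCGJPCGJPCGJ
R(17)−J(9): 8 → I
N(13)−P(15): -2≡24 → Y
R(17)−C(2): 15 → P
R(17)−G(6): 11 → L
C(2)−J(9): -7≡19 → T
J(9)−P(15): -6≡20 → U
C(2)−C(2): 0 → A
U(20)−G(6): 14 → O
F(5)−J(9): -4≡22 → W
R(17)−P(15): 2 → C
V(21)−C(2): 19 → T
F(5)−G(6): -1≡25 → Z
B(1)−J(9): -8≡18 → S

IYPLTUAOWCTZS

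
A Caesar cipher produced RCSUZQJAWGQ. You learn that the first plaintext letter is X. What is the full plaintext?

From the crib: R(17)−X(23)=-6≡20, so the shift is 20.
Subtract 20 from each ciphertext letter:
R(17): 17−20=-3≡23 → X
C(2): 2−20=-18≡8 → I
S(18): 18−20=-2≡24 → Y
U(20): 20−20=0 → A
Z(25): 25−20=5 → F
Q(16): 16−20=-4≡22 → W
J(9): 9−20=-11≡15 → P
A(0): 0−20=-20≡6 → G
W(22): 22−20=2 → C
G(6): 6−20=-14≡12 → M
Q(16): 16−20=-4≡22 → W

XIYAFWPGCMW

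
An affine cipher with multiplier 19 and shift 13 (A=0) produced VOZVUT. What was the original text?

KLCKZO

The inverse of 19 mod 26 is 11, since 19·11=209≡1. Apply D(y)=11·(y−13) mod 26:
V(21): 11·(21−13)=88≡10 → K
O(14): 11·(14−13)=11 → L
Z(25): 11·(25−13)=132≡2 → C
V(21): 11·(21−13)=88≡10 → K
U(20): 11·(20−13)=77≡25 → Z
T(19): 11·(19−13)=66≡14 → O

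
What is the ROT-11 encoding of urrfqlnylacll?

fccqbwyjwlnww

u(20): 20+11=31≡5 → f
r(17): 17+11=28≡2 → c
r(17): 17+11=28≡2 → c
f(5): 5+11=16 → q
q(16): 16+11=27≡1 → b
l(11): 11+11=22 → w
n(13): 13+11=24 → y
y(24): 24+11=35≡9 → j
l(11): 11+11=22 → w
a(0): 0+11=11 → l
c(2): 2+11=13 → n
l(11): 11+11=22 → w
l(11): 11+11=22 → w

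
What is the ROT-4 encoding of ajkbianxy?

enofmerbc

a(0): 0+4=4 → e
j(9): 9+4=13 → n
k(10): 10+4=14 → o
b(1): 1+4=5 → f
i(8): 8+4=12 → m
a(0): 0+4=4 → e
n(13): 13+4=17 → r
x(23): 23+4=27≡1 → b
y(24): 24+4=28≡2 → c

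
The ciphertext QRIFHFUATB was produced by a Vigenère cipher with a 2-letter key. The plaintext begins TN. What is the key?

Subtract each crib letter from the matching ciphertext letter (mod 26):
Q(16)−T(19)=-3≡23 → X
R(17)−N(13)=4 → E

XE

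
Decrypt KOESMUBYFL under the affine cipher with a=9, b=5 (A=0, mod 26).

The inverse of 9 mod 26 is 3, since 9·3=27≡1. Apply D(y)=3·(y−5) mod 26:
K(10): 3·(10−5)=15 → P
O(14): 3·(14−5)=27≡1 → B
E(4): 3·(4−5)=-3≡23 → X
S(18): 3·(18−5)=39≡13 → N
M(12): 3·(12−5)=21 → V
U(20): 3·(20−5)=45≡19 → T
B(1): 3·(1−5)=-12≡14 → O
Y(24): 3·(24−5)=57≡5 → F
F(5): 3·(5−5)=0 → A
L(11): 3·(11−5)=18 → S

PBXNVTOFAS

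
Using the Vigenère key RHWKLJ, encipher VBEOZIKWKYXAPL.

MIAYKRBDGIIJGS

Repeat the key across the message: RHWKLJRHWKLJRH
V(21)+R(17): 38≡12 → M
B(1)+H(7): 8 → I
E(4)+W(22): 26≡0 → A
O(14)+K(10): 24 → Y
Z(25)+L(11): 36≡10 → K
I(8)+J(9): 17 → R
K(10)+R(17): 27≡1 → B
W(22)+H(7): 29≡3 → D
K(10)+W(22): 32≡6 → G
Y(24)+K(10): 34≡8 → I
X(23)+L(11): 34≡8 → I
A(0)+J(9): 9 → J
P(15)+R(17): 32≡6 → G
L(11)+H(7): 18 → S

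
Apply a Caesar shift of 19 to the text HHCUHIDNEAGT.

AAVNABWGXTZM

H(7): 7+19=26≡0 → A
H(7): 7+19=26≡0 → A
C(2): 2+19=21 → V
U(20): 20+19=39≡13 → N
H(7): 7+19=26≡0 → A
I(8): 8+19=27≡1 → B
D(3): 3+19=22 → W
N(13): 13+19=32≡6 → G
E(4): 4+19=23 → X
A(0): 0+19=19 → T
G(6): 6+19=25 → Z
T(19): 19+19=38≡12 → M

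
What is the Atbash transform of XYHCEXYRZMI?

X(23) → C(2)
Y(24) → B(1)
H(7) → S(18)
C(2) → X(23)
E(4) → V(21)
X(23) → C(2)
Y(24) → B(1)
R(17) → I(8)
Z(25) → A(0)
M(12) → N(13)
I(8) → R(17)

CBSXVCBIANR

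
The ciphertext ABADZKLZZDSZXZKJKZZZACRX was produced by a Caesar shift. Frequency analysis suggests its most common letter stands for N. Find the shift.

The most frequent ciphertext letter is Z (appears 8 times).
Z is position 25; N is position 13.
Shift = 12.

12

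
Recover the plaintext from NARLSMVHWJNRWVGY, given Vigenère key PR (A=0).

Repeat the key across the ciphertext: PRPRPRPRPRPRPRPR
N(13)−P(15): -2≡24 → Y
A(0)−R(17): -17≡9 → J
R(17)−P(15): 2 → C
L(11)−R(17): -6≡20 → U
S(18)−P(15): 3 → D
M(12)−R(17): -5≡21 → V
V(21)−P(15): 6 → G
H(7)−R(17): -10≡16 → Q
W(22)−P(15): 7 → H
J(9)−R(17): -8≡18 → S
N(13)−P(15): -2≡24 → Y
R(17)−R(17): 0 → A
W(22)−P(15): 7 → H
V(21)−R(17): 4 → E
G(6)−P(15): -9≡17 → R
Y(24)−R(17): 7 → H

YJCUDVGQHSYAHERH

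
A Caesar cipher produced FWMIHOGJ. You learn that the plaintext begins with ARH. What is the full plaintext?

ARHDCJBE

From the crib: F(5)−A(0)=5, so the shift is 5.
Subtract 5 from each ciphertext letter:
F(5): 5−5=0 → A
W(22): 22−5=17 → R
M(12): 12−5=7 → H
I(8): 8−5=3 → D
H(7): 7−5=2 → C
O(14): 14−5=9 → J
G(6): 6−5=1 → B
J(9): 9−5=4 → E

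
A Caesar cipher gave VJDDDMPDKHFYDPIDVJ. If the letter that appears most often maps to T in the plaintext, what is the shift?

10

The most frequent ciphertext letter is D (appears 6 times).
D is position 3; T is position 19.
Shift = -16≡10.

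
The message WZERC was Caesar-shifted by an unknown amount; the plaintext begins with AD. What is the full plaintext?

From the crib: W(22)−A(0)=22, so the shift is 22.
Subtract 22 from each ciphertext letter:
W(22): 22−22=0 → A
Z(25): 25−22=3 → D
E(4): 4−22=-18≡8 → I
R(17): 17−22=-5≡21 → V
C(2): 2−22=-20≡6 → G

ADIVG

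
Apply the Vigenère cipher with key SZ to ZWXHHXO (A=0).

RVPGZWG

Repeat the key across the message: SZSZSZS
Z(25)+S(18): 43≡17 → R
W(22)+Z(25): 47≡21 → V
X(23)+S(18): 41≡15 → P
H(7)+Z(25): 32≡6 → G
H(7)+S(18): 25 → Z
X(23)+Z(25): 48≡22 → W
O(14)+S(18): 32≡6 → G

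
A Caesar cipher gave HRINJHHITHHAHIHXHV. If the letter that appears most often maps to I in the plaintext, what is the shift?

25

The most frequent ciphertext letter is H (appears 8 times).
H is position 7; I is position 8.
Shift = -1≡25.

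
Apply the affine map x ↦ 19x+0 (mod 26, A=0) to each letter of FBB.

RTT

F(5): 19·5+0=95≡17 → R
B(1): 19·1+0=19 → T
B(1): 19·1+0=19 → T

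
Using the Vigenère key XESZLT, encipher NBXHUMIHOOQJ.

Repeat the key across the message: XESZLTXESZLT
N(13)+X(23): 36≡10 → K
B(1)+E(4): 5 → F
X(23)+S(18): 41≡15 → P
H(7)+Z(25): 32≡6 → G
U(20)+L(11): 31≡5 → F
M(12)+T(19): 31≡5 → F
I(8)+X(23): 31≡5 → F
H(7)+E(4): 11 → L
O(14)+S(18): 32≡6 → G
O(14)+Z(25): 39≡13 → N
Q(16)+L(11): 27≡1 → B
J(9)+T(19): 28≡2 → C

KFPGFFFLGNBC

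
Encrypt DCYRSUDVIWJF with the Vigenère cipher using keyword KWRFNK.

Repeat the key across the message: KWRFNKKWRFNK
D(3)+K(10): 13 → N
C(2)+W(22): 24 → Y
Y(24)+R(17): 41≡15 → P
R(17)+F(5): 22 → W
S(18)+N(13): 31≡5 → F
U(20)+K(10): 30≡4 → E
D(3)+K(10): 13 → N
V(21)+W(22): 43≡17 → R
I(8)+R(17): 25 → Z
W(22)+F(5): 27≡1 → B
J(9)+N(13): 22 → W
F(5)+K(10): 15 → P

NYPWFENRZBWP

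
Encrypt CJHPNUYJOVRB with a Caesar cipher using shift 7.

C(2): 2+7=9 → J
J(9): 9+7=16 → Q
H(7): 7+7=14 → O
P(15): 15+7=22 → W
N(13): 13+7=20 → U
U(20): 20+7=27≡1 → B
Y(24): 24+7=31≡5 → F
J(9): 9+7=16 → Q
O(14): 14+7=21 → V
V(21): 21+7=28≡2 → C
R(17): 17+7=24 → Y
B(1): 1+7=8 → I

JQOWUBFQVCYI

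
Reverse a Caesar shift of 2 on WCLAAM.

UAJYYK

W(22): 22−2=20 → U
C(2): 2−2=0 → A
L(11): 11−2=9 → J
A(0): 0−2=-2≡24 → Y
A(0): 0−2=-2≡24 → Y
M(12): 12−2=10 → K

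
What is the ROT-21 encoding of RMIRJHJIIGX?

MHDMECEDDBS

R(17): 17+21=38≡12 → M
M(12): 12+21=33≡7 → H
I(8): 8+21=29≡3 → D
R(17): 17+21=38≡12 → M
J(9): 9+21=30≡4 → E
H(7): 7+21=28≡2 → C
J(9): 9+21=30≡4 → E
I(8): 8+21=29≡3 → D
I(8): 8+21=29≡3 → D
G(6): 6+21=27≡1 → B
X(23): 23+21=44≡18 → S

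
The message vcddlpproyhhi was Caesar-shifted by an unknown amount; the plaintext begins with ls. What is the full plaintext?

lsttbffheoxxy

From the crib: v(21)−l(11)=10, so the shift is 10.
Subtract 10 from each ciphertext letter:
v(21): 21−10=11 → l
c(2): 2−10=-8≡18 → s
d(3): 3−10=-7≡19 → t
d(3): 3−10=-7≡19 → t
l(11): 11−10=1 → b
p(15): 15−10=5 → f
p(15): 15−10=5 → f
r(17): 17−10=7 → h
o(14): 14−10=4 → e
y(24): 24−10=14 → o
h(7): 7−10=-3≡23 → x
h(7): 7−10=-3≡23 → x
i(8): 8−10=-2≡24 → y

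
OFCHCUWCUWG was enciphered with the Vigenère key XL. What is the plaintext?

RUFWFJZRXLJ

Repeat the key across the ciphertext: XLXLXLXLXLX
O(14)−X(23): -9≡17 → R
F(5)−L(11): -6≡20 → U
C(2)−X(23): -21≡5 → F
H(7)−L(11): -4≡22 → W
C(2)−X(23): -21≡5 → F
U(20)−L(11): 9 → J
W(22)−X(23): -1≡25 → Z
C(2)−L(11): -9≡17 → R
U(20)−X(23): -3≡23 → X
W(22)−L(11): 11 → L
G(6)−X(23): -17≡9 → J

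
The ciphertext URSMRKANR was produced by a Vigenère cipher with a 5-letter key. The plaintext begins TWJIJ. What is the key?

Subtract each crib letter from the matching ciphertext letter (mod 26):
U(20)−T(19)=1 → B
R(17)−W(22)=-5≡21 → V
S(18)−J(9)=9 → J
M(12)−I(8)=4 → E
R(17)−J(9)=8 → I

BVJEI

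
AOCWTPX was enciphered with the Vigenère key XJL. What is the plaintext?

DFRZKEA

Repeat the key across the ciphertext: XJLXJLX
A(0)−X(23): -23≡3 → D
O(14)−J(9): 5 → F
C(2)−L(11): -9≡17 → R
W(22)−X(23): -1≡25 → Z
T(19)−J(9): 10 → K
P(15)−L(11): 4 → E
X(23)−X(23): 0 → A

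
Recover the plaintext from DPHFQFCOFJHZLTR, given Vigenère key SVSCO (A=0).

LUPDCNHWDVPETRD

Repeat the key across the ciphertext: SVSCOSVSCOSVSCO
D(3)−S(18): -15≡11 → L
P(15)−V(21): -6≡20 → U
H(7)−S(18): -11≡15 → P
F(5)−C(2): 3 → D
Q(16)−O(14): 2 → C
F(5)−S(18): -13≡13 → N
C(2)−V(21): -19≡7 → H
O(14)−S(18): -4≡22 → W
F(5)−C(2): 3 → D
J(9)−O(14): -5≡21 → V
H(7)−S(18): -11≡15 → P
Z(25)−V(21): 4 → E
L(11)−S(18): -7≡19 → T
T(19)−C(2): 17 → R
R(17)−O(14): 3 → D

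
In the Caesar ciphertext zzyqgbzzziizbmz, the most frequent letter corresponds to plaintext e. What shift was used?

21

The most frequent ciphertext letter is z (appears 7 times).
z is position 25; e is position 4.
Shift = 21.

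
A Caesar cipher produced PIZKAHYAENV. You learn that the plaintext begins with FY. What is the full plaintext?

FYPAQXOQUDL

From the crib: P(15)−F(5)=10, so the shift is 10.
Subtract 10 from each ciphertext letter:
P(15): 15−10=5 → F
I(8): 8−10=-2≡24 → Y
Z(25): 25−10=15 → P
K(10): 10−10=0 → A
A(0): 0−10=-10≡16 → Q
H(7): 7−10=-3≡23 → X
Y(24): 24−10=14 → O
A(0): 0−10=-10≡16 → Q
E(4): 4−10=-6≡20 → U
N(13): 13−10=3 → D
V(21): 21−10=11 → L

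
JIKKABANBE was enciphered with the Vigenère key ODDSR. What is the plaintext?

Repeat the key across the ciphertext: ODDSRODDSR
J(9)−O(14): -5≡21 → V
I(8)−D(3): 5 → F
K(10)−D(3): 7 → H
K(10)−S(18): -8≡18 → S
A(0)−R(17): -17≡9 → J
B(1)−O(14): -13≡13 → N
A(0)−D(3): -3≡23 → X
N(13)−D(3): 10 → K
B(1)−S(18): -17≡9 → J
E(4)−R(17): -13≡13 → N

VFHSJNXKJN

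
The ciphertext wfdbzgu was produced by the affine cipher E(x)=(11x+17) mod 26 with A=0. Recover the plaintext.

rguiwzf

The inverse of 11 mod 26 is 19, since 11·19=209≡1. Apply D(y)=19·(y−17) mod 26:
w(22): 19·(22−17)=95≡17 → r
f(5): 19·(5−17)=-228≡6 → g
d(3): 19·(3−17)=-266≡20 → u
b(1): 19·(1−17)=-304≡8 → i
z(25): 19·(25−17)=152≡22 → w
g(6): 19·(6−17)=-209≡25 → z
u(20): 19·(20−17)=57≡5 → f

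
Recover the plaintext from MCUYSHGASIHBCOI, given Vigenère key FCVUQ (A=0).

Repeat the key across the ciphertext: FCVUQFCVUQFCVUQ
M(12)−F(5): 7 → H
C(2)−C(2): 0 → A
U(20)−V(21): -1≡25 → Z
Y(24)−U(20): 4 → E
S(18)−Q(16): 2 → C
H(7)−F(5): 2 → C
G(6)−C(2): 4 → E
A(0)−V(21): -21≡5 → F
S(18)−U(20): -2≡24 → Y
I(8)−Q(16): -8≡18 → S
H(7)−F(5): 2 → C
B(1)−C(2): -1≡25 → Z
C(2)−V(21): -19≡7 → H
O(14)−U(20): -6≡20 → U
I(8)−Q(16): -8≡18 → S

HAZECCEFYSCZHUS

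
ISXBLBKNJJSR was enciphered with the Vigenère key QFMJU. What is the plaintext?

Repeat the key across the ciphertext: QFMJUQFMJUQF
I(8)−Q(16): -8≡18 → S
S(18)−F(5): 13 → N
X(23)−M(12): 11 → L
B(1)−J(9): -8≡18 → S
L(11)−U(20): -9≡17 → R
B(1)−Q(16): -15≡11 → L
K(10)−F(5): 5 → F
N(13)−M(12): 1 → B
J(9)−J(9): 0 → A
J(9)−U(20): -11≡15 → P
S(18)−Q(16): 2 → C
R(17)−F(5): 12 → M

SNLSRLFBAPCM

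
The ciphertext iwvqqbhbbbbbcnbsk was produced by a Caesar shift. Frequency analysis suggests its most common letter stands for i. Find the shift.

19

The most frequent ciphertext letter is b (appears 7 times).
b is position 1; i is position 8.
Shift = -7≡19.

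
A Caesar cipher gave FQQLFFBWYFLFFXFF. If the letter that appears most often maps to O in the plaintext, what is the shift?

17

The most frequent ciphertext letter is F (appears 8 times).
F is position 5; O is position 14.
Shift = -9≡17.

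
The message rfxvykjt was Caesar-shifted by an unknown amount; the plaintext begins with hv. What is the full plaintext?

hvnloazj

From the crib: r(17)−h(7)=10, so the shift is 10.
Subtract 10 from each ciphertext letter:
r(17): 17−10=7 → h
f(5): 5−10=-5≡21 → v
x(23): 23−10=13 → n
v(21): 21−10=11 → l
y(24): 24−10=14 → o
k(10): 10−10=0 → a
j(9): 9−10=-1≡25 → z
t(19): 19−10=9 → j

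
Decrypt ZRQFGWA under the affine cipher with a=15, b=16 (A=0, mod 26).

LHABIQS

The inverse of 15 mod 26 is 7, since 15·7=105≡1. Apply D(y)=7·(y−16) mod 26:
Z(25): 7·(25−16)=63≡11 → L
R(17): 7·(17−16)=7 → H
Q(16): 7·(16−16)=0 → A
F(5): 7·(5−16)=-77≡1 → B
G(6): 7·(6−16)=-70≡8 → I
W(22): 7·(22−16)=42≡16 → Q
A(0): 7·(0−16)=-112≡18 → S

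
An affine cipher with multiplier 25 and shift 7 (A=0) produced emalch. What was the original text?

The inverse of 25 mod 26 is 25, since 25·25=625≡1. Apply D(y)=25·(y−7) mod 26:
e(4): 25·(4−7)=-75≡3 → d
m(12): 25·(12−7)=125≡21 → v
a(0): 25·(0−7)=-175≡7 → h
l(11): 25·(11−7)=100≡22 → w
c(2): 25·(2−7)=-125≡5 → f
h(7): 25·(7−7)=0 → a

dvhwfa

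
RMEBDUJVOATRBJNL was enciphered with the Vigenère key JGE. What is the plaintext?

Repeat the key across the ciphertext: JGEJGEJGEJGEJGEJ
R(17)−J(9): 8 → I
M(12)−G(6): 6 → G
E(4)−E(4): 0 → A
B(1)−J(9): -8≡18 → S
D(3)−G(6): -3≡23 → X
U(20)−E(4): 16 → Q
J(9)−J(9): 0 → A
V(21)−G(6): 15 → P
O(14)−E(4): 10 → K
A(0)−J(9): -9≡17 → R
T(19)−G(6): 13 → N
R(17)−E(4): 13 → N
B(1)−J(9): -8≡18 → S
J(9)−G(6): 3 → D
N(13)−E(4): 9 → J
L(11)−J(9): 2 → C

IGASXQAPKRNNSDJC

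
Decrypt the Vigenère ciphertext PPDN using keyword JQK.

Repeat the key across the ciphertext: JQKJ
P(15)−J(9): 6 → G
P(15)−Q(16): -1≡25 → Z
D(3)−K(10): -7≡19 → T
N(13)−J(9): 4 → E

GZTE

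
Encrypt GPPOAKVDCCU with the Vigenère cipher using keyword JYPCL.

Repeat the key across the message: JYPCLJYPCLJ
G(6)+J(9): 15 → P
P(15)+Y(24): 39≡13 → N
P(15)+P(15): 30≡4 → E
O(14)+C(2): 16 → Q
A(0)+L(11): 11 → L
K(10)+J(9): 19 → T
V(21)+Y(24): 45≡19 → T
D(3)+P(15): 18 → S
C(2)+C(2): 4 → E
C(2)+L(11): 13 → N
U(20)+J(9): 29≡3 → D

PNEQLTTSEND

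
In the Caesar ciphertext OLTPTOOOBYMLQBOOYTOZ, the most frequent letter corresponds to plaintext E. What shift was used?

10

The most frequent ciphertext letter is O (appears 7 times).
O is position 14; E is position 4.
Shift = 10.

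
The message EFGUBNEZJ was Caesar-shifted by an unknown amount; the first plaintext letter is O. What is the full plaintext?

OPQELXOJT

From the crib: E(4)−O(14)=-10≡16, so the shift is 16.
Subtract 16 from each ciphertext letter:
E(4): 4−16=-12≡14 → O
F(5): 5−16=-11≡15 → P
G(6): 6−16=-10≡16 → Q
U(20): 20−16=4 → E
B(1): 1−16=-15≡11 → L
N(13): 13−16=-3≡23 → X
E(4): 4−16=-12≡14 → O
Z(25): 25−16=9 → J
J(9): 9−16=-7≡19 → T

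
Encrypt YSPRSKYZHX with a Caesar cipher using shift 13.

LFCEFXLMUK

Y(24): 24+13=37≡11 → L
S(18): 18+13=31≡5 → F
P(15): 15+13=28≡2 → C
R(17): 17+13=30≡4 → E
S(18): 18+13=31≡5 → F
K(10): 10+13=23 → X
Y(24): 24+13=37≡11 → L
Z(25): 25+13=38≡12 → M
H(7): 7+13=20 → U
X(23): 23+13=36≡10 → K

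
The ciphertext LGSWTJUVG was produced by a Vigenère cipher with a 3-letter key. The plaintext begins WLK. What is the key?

PVI

Subtract each crib letter from the matching ciphertext letter (mod 26):
L(11)−W(22)=-11≡15 → P
G(6)−L(11)=-5≡21 → V
S(18)−K(10)=8 → I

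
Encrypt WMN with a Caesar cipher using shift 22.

W(22): 22+22=44≡18 → S
M(12): 12+22=34≡8 → I
N(13): 13+22=35≡9 → J

SIJ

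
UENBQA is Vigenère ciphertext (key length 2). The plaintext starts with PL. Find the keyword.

FT

Subtract each crib letter from the matching ciphertext letter (mod 26):
U(20)−P(15)=5 → F
E(4)−L(11)=-7≡19 → T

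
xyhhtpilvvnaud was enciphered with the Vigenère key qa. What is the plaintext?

hyrhdpslfvxaed

Repeat the key across the ciphertext: qaqaqaqaqaqaqa
x(23)−q(16): 7 → h
y(24)−a(0): 24 → y
h(7)−q(16): -9≡17 → r
h(7)−a(0): 7 → h
t(19)−q(16): 3 → d
p(15)−a(0): 15 → p
i(8)−q(16): -8≡18 → s
l(11)−a(0): 11 → l
v(21)−q(16): 5 → f
v(21)−a(0): 21 → v
n(13)−q(16): -3≡23 → x
a(0)−a(0): 0 → a
u(20)−q(16): 4 → e
d(3)−a(0): 3 → d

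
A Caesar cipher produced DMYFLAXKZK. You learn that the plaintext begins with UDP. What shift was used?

From the crib: D(3)−U(20)=-17≡9, so the shift is 9.

9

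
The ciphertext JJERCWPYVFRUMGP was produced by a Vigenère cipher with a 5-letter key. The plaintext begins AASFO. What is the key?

Subtract each crib letter from the matching ciphertext letter (mod 26):
J(9)−A(0)=9 → J
J(9)−A(0)=9 → J
E(4)−S(18)=-14≡12 → M
R(17)−F(5)=12 → M
C(2)−O(14)=-12≡14 → O

JJMMO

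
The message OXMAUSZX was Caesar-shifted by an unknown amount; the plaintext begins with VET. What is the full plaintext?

VETHBZGE

From the crib: O(14)−V(21)=-7≡19, so the shift is 19.
Subtract 19 from each ciphertext letter:
O(14): 14−19=-5≡21 → V
X(23): 23−19=4 → E
M(12): 12−19=-7≡19 → T
A(0): 0−19=-19≡7 → H
U(20): 20−19=1 → B
S(18): 18−19=-1≡25 → Z
Z(25): 25−19=6 → G
X(23): 23−19=4 → E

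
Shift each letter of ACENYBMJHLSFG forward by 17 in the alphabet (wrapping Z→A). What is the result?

A(0): 0+17=17 → R
C(2): 2+17=19 → T
E(4): 4+17=21 → V
N(13): 13+17=30≡4 → E
Y(24): 24+17=41≡15 → P
B(1): 1+17=18 → S
M(12): 12+17=29≡3 → D
J(9): 9+17=26≡0 → A
H(7): 7+17=24 → Y
L(11): 11+17=28≡2 → C
S(18): 18+17=35≡9 → J
F(5): 5+17=22 → W
G(6): 6+17=23 → X

RTVEPSDAYCJWX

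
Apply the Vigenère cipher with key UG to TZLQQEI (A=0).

NFFWKKC

Repeat the key across the message: UGUGUGU
T(19)+U(20): 39≡13 → N
Z(25)+G(6): 31≡5 → F
L(11)+U(20): 31≡5 → F
Q(16)+G(6): 22 → W
Q(16)+U(20): 36≡10 → K
E(4)+G(6): 10 → K
I(8)+U(20): 28≡2 → C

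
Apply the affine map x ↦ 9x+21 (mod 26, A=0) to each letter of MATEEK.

ZVKFFH

M(12): 9·12+21=129≡25 → Z
A(0): 9·0+21=21 → V
T(19): 9·19+21=192≡10 → K
E(4): 9·4+21=57≡5 → F
E(4): 9·4+21=57≡5 → F
K(10): 9·10+21=111≡7 → H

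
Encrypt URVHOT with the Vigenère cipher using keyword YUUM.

SLPTMN

Repeat the key across the message: YUUMYU
U(20)+Y(24): 44≡18 → S
R(17)+U(20): 37≡11 → L
V(21)+U(20): 41≡15 → P
H(7)+M(12): 19 → T
O(14)+Y(24): 38≡12 → M
T(19)+U(20): 39≡13 → N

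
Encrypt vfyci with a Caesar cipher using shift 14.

jtmqw

v(21): 21+14=35≡9 → j
f(5): 5+14=19 → t
y(24): 24+14=38≡12 → m
c(2): 2+14=16 → q
i(8): 8+14=22 → w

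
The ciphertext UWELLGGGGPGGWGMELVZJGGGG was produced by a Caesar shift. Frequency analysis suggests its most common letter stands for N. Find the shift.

The most frequent ciphertext letter is G (appears 11 times).
G is position 6; N is position 13.
Shift = -7≡19.

19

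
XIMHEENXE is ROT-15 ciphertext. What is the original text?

ITXSPPYIP

X(23): 23−15=8 → I
I(8): 8−15=-7≡19 → T
M(12): 12−15=-3≡23 → X
H(7): 7−15=-8≡18 → S
E(4): 4−15=-11≡15 → P
E(4): 4−15=-11≡15 → P
N(13): 13−15=-2≡24 → Y
X(23): 23−15=8 → I
E(4): 4−15=-11≡15 → P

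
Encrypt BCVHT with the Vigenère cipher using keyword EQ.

Repeat the key across the message: EQEQE
B(1)+E(4): 5 → F
C(2)+Q(16): 18 → S
V(21)+E(4): 25 → Z
H(7)+Q(16): 23 → X
T(19)+E(4): 23 → X

FSZXX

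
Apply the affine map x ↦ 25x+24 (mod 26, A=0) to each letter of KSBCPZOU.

K(10): 25·10+24=274≡14 → O
S(18): 25·18+24=474≡6 → G
B(1): 25·1+24=49≡23 → X
C(2): 25·2+24=74≡22 → W
P(15): 25·15+24=399≡9 → J
Z(25): 25·25+24=649≡25 → Z
O(14): 25·14+24=374≡10 → K
U(20): 25·20+24=524≡4 → E

OGXWJZKE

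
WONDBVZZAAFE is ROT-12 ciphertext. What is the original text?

W(22): 22−12=10 → K
O(14): 14−12=2 → C
N(13): 13−12=1 → B
D(3): 3−12=-9≡17 → R
B(1): 1−12=-11≡15 → P
V(21): 21−12=9 → J
Z(25): 25−12=13 → N
Z(25): 25−12=13 → N
A(0): 0−12=-12≡14 → O
A(0): 0−12=-12≡14 → O
F(5): 5−12=-7≡19 → T
E(4): 4−12=-8≡18 → S

KCBRPJNNOOTS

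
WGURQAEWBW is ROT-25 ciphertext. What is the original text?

XHVSRBFXCX

W(22): 22−25=-3≡23 → X
G(6): 6−25=-19≡7 → H
U(20): 20−25=-5≡21 → V
R(17): 17−25=-8≡18 → S
Q(16): 16−25=-9≡17 → R
A(0): 0−25=-25≡1 → B
E(4): 4−25=-21≡5 → F
W(22): 22−25=-3≡23 → X
B(1): 1−25=-24≡2 → C
W(22): 22−25=-3≡23 → X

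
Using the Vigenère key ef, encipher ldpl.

pitq

Repeat the key across the message: efef
l(11)+e(4): 15 → p
d(3)+f(5): 8 → i
p(15)+e(4): 19 → t
l(11)+f(5): 16 → q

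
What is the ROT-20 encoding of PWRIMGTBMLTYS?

P(15): 15+20=35≡9 → J
W(22): 22+20=42≡16 → Q
R(17): 17+20=37≡11 → L
I(8): 8+20=28≡2 → C
M(12): 12+20=32≡6 → G
G(6): 6+20=26≡0 → A
T(19): 19+20=39≡13 → N
B(1): 1+20=21 → V
M(12): 12+20=32≡6 → G
L(11): 11+20=31≡5 → F
T(19): 19+20=39≡13 → N
Y(24): 24+20=44≡18 → S
S(18): 18+20=38≡12 → M

JQLCGANVGFNSM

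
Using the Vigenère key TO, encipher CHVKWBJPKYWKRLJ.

Repeat the key across the message: TOTOTOTOTOTOTOT
C(2)+T(19): 21 → V
H(7)+O(14): 21 → V
V(21)+T(19): 40≡14 → O
K(10)+O(14): 24 → Y
W(22)+T(19): 41≡15 → P
B(1)+O(14): 15 → P
J(9)+T(19): 28≡2 → C
P(15)+O(14): 29≡3 → D
K(10)+T(19): 29≡3 → D
Y(24)+O(14): 38≡12 → M
W(22)+T(19): 41≡15 → P
K(10)+O(14): 24 → Y
R(17)+T(19): 36≡10 → K
L(11)+O(14): 25 → Z
J(9)+T(19): 28≡2 → C

VVOYPPCDDMPYKZC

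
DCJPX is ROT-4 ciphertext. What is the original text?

ZYFLT

D(3): 3−4=-1≡25 → Z
C(2): 2−4=-2≡24 → Y
J(9): 9−4=5 → F
P(15): 15−4=11 → L
X(23): 23−4=19 → T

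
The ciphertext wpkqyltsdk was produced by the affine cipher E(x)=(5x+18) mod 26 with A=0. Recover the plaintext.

gpokwjvaxo

The inverse of 5 mod 26 is 21, since 5·21=105≡1. Apply D(y)=21·(y−18) mod 26:
w(22): 21·(22−18)=84≡6 → g
p(15): 21·(15−18)=-63≡15 → p
k(10): 21·(10−18)=-168≡14 → o
q(16): 21·(16−18)=-42≡10 → k
y(24): 21·(24−18)=126≡22 → w
l(11): 21·(11−18)=-147≡9 → j
t(19): 21·(19−18)=21 → v
s(18): 21·(18−18)=0 → a
d(3): 21·(3−18)=-315≡23 → x
k(10): 21·(10−18)=-168≡14 → o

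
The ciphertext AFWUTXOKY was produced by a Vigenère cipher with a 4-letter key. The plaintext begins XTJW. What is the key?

DMNY

Subtract each crib letter from the matching ciphertext letter (mod 26):
A(0)−X(23)=-23≡3 → D
F(5)−T(19)=-14≡12 → M
W(22)−J(9)=13 → N
U(20)−W(22)=-2≡24 → Y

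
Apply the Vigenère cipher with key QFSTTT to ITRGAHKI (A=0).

Repeat the key across the message: QFSTTTQF
I(8)+Q(16): 24 → Y
T(19)+F(5): 24 → Y
R(17)+S(18): 35≡9 → J
G(6)+T(19): 25 → Z
A(0)+T(19): 19 → T
H(7)+T(19): 26≡0 → A
K(10)+Q(16): 26≡0 → A
I(8)+F(5): 13 → N

YYJZTAAN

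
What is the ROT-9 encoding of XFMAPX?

X(23): 23+9=32≡6 → G
F(5): 5+9=14 → O
M(12): 12+9=21 → V
A(0): 0+9=9 → J
P(15): 15+9=24 → Y
X(23): 23+9=32≡6 → G

GOVJYG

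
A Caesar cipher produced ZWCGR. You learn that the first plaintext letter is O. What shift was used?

11

From the crib: Z(25)−O(14)=11, so the shift is 11.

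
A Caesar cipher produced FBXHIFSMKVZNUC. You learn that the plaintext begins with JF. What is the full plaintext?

From the crib: F(5)−J(9)=-4≡22, so the shift is 22.
Subtract 22 from each ciphertext letter:
F(5): 5−22=-17≡9 → J
B(1): 1−22=-21≡5 → F
X(23): 23−22=1 → B
H(7): 7−22=-15≡11 → L
I(8): 8−22=-14≡12 → M
F(5): 5−22=-17≡9 → J
S(18): 18−22=-4≡22 → W
M(12): 12−22=-10≡16 → Q
K(10): 10−22=-12≡14 → O
V(21): 21−22=-1≡25 → Z
Z(25): 25−22=3 → D
N(13): 13−22=-9≡17 → R
U(20): 20−22=-2≡24 → Y
C(2): 2−22=-20≡6 → G

JFBLMJWQOZDRYG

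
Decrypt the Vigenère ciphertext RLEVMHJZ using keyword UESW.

Repeat the key across the ciphertext: UESWUESW
R(17)−U(20): -3≡23 → X
L(11)−E(4): 7 → H
E(4)−S(18): -14≡12 → M
V(21)−W(22): -1≡25 → Z
M(12)−U(20): -8≡18 → S
H(7)−E(4): 3 → D
J(9)−S(18): -9≡17 → R
Z(25)−W(22): 3 → D

XHMZSDRD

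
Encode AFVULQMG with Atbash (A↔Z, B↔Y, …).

A(0) → Z(25)
F(5) → U(20)
V(21) → E(4)
U(20) → F(5)
L(11) → O(14)
Q(16) → J(9)
M(12) → N(13)
G(6) → T(19)

ZUEFOJNT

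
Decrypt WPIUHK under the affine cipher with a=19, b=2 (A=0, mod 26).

The inverse of 19 mod 26 is 11, since 19·11=209≡1. Apply D(y)=11·(y−2) mod 26:
W(22): 11·(22−2)=220≡12 → M
P(15): 11·(15−2)=143≡13 → N
I(8): 11·(8−2)=66≡14 → O
U(20): 11·(20−2)=198≡16 → Q
H(7): 11·(7−2)=55≡3 → D
K(10): 11·(10−2)=88≡10 → K

MNOQDK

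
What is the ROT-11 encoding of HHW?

H(7): 7+11=18 → S
H(7): 7+11=18 → S
W(22): 22+11=33≡7 → H

SSH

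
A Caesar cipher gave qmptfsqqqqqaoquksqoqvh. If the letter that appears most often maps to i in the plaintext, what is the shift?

The most frequent ciphertext letter is q (appears 9 times).
q is position 16; i is position 8.
Shift = 8.

8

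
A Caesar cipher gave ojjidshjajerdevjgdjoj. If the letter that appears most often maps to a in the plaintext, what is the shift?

9

The most frequent ciphertext letter is j (appears 7 times).
j is position 9; a is position 0.
Shift = 9.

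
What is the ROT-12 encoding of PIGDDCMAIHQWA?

BUSPPOYMUTCIM

P(15): 15+12=27≡1 → B
I(8): 8+12=20 → U
G(6): 6+12=18 → S
D(3): 3+12=15 → P
D(3): 3+12=15 → P
C(2): 2+12=14 → O
M(12): 12+12=24 → Y
A(0): 0+12=12 → M
I(8): 8+12=20 → U
H(7): 7+12=19 → T
Q(16): 16+12=28≡2 → C
W(22): 22+12=34≡8 → I
A(0): 0+12=12 → M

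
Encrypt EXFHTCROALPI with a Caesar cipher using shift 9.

NGOQCLAXJUYR

E(4): 4+9=13 → N
X(23): 23+9=32≡6 → G
F(5): 5+9=14 → O
H(7): 7+9=16 → Q
T(19): 19+9=28≡2 → C
C(2): 2+9=11 → L
R(17): 17+9=26≡0 → A
O(14): 14+9=23 → X
A(0): 0+9=9 → J
L(11): 11+9=20 → U
P(15): 15+9=24 → Y
I(8): 8+9=17 → R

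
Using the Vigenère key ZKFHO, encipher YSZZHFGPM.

XCEGVEQUT

Repeat the key across the message: ZKFHOZKFH
Y(24)+Z(25): 49≡23 → X
S(18)+K(10): 28≡2 → C
Z(25)+F(5): 30≡4 → E
Z(25)+H(7): 32≡6 → G
H(7)+O(14): 21 → V
F(5)+Z(25): 30≡4 → E
G(6)+K(10): 16 → Q
P(15)+F(5): 20 → U
M(12)+H(7): 19 → T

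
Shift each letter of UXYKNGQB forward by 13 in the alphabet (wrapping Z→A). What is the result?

U(20): 20+13=33≡7 → H
X(23): 23+13=36≡10 → K
Y(24): 24+13=37≡11 → L
K(10): 10+13=23 → X
N(13): 13+13=26≡0 → A
G(6): 6+13=19 → T
Q(16): 16+13=29≡3 → D
B(1): 1+13=14 → O

HKLXATDO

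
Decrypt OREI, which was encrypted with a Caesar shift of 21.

TWJN

O(14): 14−21=-7≡19 → T
R(17): 17−21=-4≡22 → W
E(4): 4−21=-17≡9 → J
I(8): 8−21=-13≡13 → N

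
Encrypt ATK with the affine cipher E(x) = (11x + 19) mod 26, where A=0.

A(0): 11·0+19=19 → T
T(19): 11·19+19=228≡20 → U
K(10): 11·10+19=129≡25 → Z

TUZ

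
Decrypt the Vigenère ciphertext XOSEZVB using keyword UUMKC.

DUGUXBH

Repeat the key across the ciphertext: UUMKCUU
X(23)−U(20): 3 → D
O(14)−U(20): -6≡20 → U
S(18)−M(12): 6 → G
E(4)−K(10): -6≡20 → U
Z(25)−C(2): 23 → X
V(21)−U(20): 1 → B
B(1)−U(20): -19≡7 → H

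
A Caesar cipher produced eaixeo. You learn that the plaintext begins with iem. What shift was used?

From the crib: e(4)−i(8)=-4≡22, so the shift is 22.

22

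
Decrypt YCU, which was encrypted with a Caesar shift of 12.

Y(24): 24−12=12 → M
C(2): 2−12=-10≡16 → Q
U(20): 20−12=8 → I

MQI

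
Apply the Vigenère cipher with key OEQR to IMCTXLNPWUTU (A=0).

Repeat the key across the message: OEQROEQROEQR
I(8)+O(14): 22 → W
M(12)+E(4): 16 → Q
C(2)+Q(16): 18 → S
T(19)+R(17): 36≡10 → K
X(23)+O(14): 37≡11 → L
L(11)+E(4): 15 → P
N(13)+Q(16): 29≡3 → D
P(15)+R(17): 32≡6 → G
W(22)+O(14): 36≡10 → K
U(20)+E(4): 24 → Y
T(19)+Q(16): 35≡9 → J
U(20)+R(17): 37≡11 → L

WQSKLPDGKYJL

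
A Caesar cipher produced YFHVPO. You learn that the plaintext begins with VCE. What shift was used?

3

From the crib: Y(24)−V(21)=3, so the shift is 3.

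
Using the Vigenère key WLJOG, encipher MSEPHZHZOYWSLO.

IDNDNVSICESDUC

Repeat the key across the message: WLJOGWLJOGWLJO
M(12)+W(22): 34≡8 → I
S(18)+L(11): 29≡3 → D
E(4)+J(9): 13 → N
P(15)+O(14): 29≡3 → D
H(7)+G(6): 13 → N
Z(25)+W(22): 47≡21 → V
H(7)+L(11): 18 → S
Z(25)+J(9): 34≡8 → I
O(14)+O(14): 28≡2 → C
Y(24)+G(6): 30≡4 → E
W(22)+W(22): 44≡18 → S
S(18)+L(11): 29≡3 → D
L(11)+J(9): 20 → U
O(14)+O(14): 28≡2 → C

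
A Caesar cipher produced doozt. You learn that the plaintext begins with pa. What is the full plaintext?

paalf

From the crib: d(3)−p(15)=-12≡14, so the shift is 14.
Subtract 14 from each ciphertext letter:
d(3): 3−14=-11≡15 → p
o(14): 14−14=0 → a
o(14): 14−14=0 → a
z(25): 25−14=11 → l
t(19): 19−14=5 → f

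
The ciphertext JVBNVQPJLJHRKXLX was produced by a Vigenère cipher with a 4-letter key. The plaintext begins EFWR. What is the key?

Subtract each crib letter from the matching ciphertext letter (mod 26):
J(9)−E(4)=5 → F
V(21)−F(5)=16 → Q
B(1)−W(22)=-21≡5 → F
N(13)−R(17)=-4≡22 → W

FQFW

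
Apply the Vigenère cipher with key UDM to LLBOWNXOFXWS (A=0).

Repeat the key across the message: UDMUDMUDMUDM
L(11)+U(20): 31≡5 → F
L(11)+D(3): 14 → O
B(1)+M(12): 13 → N
O(14)+U(20): 34≡8 → I
W(22)+D(3): 25 → Z
N(13)+M(12): 25 → Z
X(23)+U(20): 43≡17 → R
O(14)+D(3): 17 → R
F(5)+M(12): 17 → R
X(23)+U(20): 43≡17 → R
W(22)+D(3): 25 → Z
S(18)+M(12): 30≡4 → E

FONIZZRRRRZE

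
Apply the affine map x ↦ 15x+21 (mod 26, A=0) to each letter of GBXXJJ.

HKCCAA

G(6): 15·6+21=111≡7 → H
B(1): 15·1+21=36≡10 → K
X(23): 15·23+21=366≡2 → C
X(23): 15·23+21=366≡2 → C
J(9): 15·9+21=156≡0 → A
J(9): 15·9+21=156≡0 → A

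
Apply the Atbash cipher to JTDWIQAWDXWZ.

J(9) → Q(16)
T(19) → G(6)
D(3) → W(22)
W(22) → D(3)
I(8) → R(17)
Q(16) → J(9)
A(0) → Z(25)
W(22) → D(3)
D(3) → W(22)
X(23) → C(2)
W(22) → D(3)
Z(25) → A(0)

QGWDRJZDWCDA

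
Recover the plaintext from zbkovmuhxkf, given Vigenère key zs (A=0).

ajlwwuvpysg

Repeat the key across the ciphertext: zszszszszsz
z(25)−z(25): 0 → a
b(1)−s(18): -17≡9 → j
k(10)−z(25): -15≡11 → l
o(14)−s(18): -4≡22 → w
v(21)−z(25): -4≡22 → w
m(12)−s(18): -6≡20 → u
u(20)−z(25): -5≡21 → v
h(7)−s(18): -11≡15 → p
x(23)−z(25): -2≡24 → y
k(10)−s(18): -8≡18 → s
f(5)−z(25): -20≡6 → g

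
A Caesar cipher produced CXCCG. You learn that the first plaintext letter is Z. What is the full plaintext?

From the crib: C(2)−Z(25)=-23≡3, so the shift is 3.
Subtract 3 from each ciphertext letter:
C(2): 2−3=-1≡25 → Z
X(23): 23−3=20 → U
C(2): 2−3=-1≡25 → Z
C(2): 2−3=-1≡25 → Z
G(6): 6−3=3 → D

ZUZZD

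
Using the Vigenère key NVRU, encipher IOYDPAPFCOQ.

Repeat the key across the message: NVRUNVRUNVR
I(8)+N(13): 21 → V
O(14)+V(21): 35≡9 → J
Y(24)+R(17): 41≡15 → P
D(3)+U(20): 23 → X
P(15)+N(13): 28≡2 → C
A(0)+V(21): 21 → V
P(15)+R(17): 32≡6 → G
F(5)+U(20): 25 → Z
C(2)+N(13): 15 → P
O(14)+V(21): 35≡9 → J
Q(16)+R(17): 33≡7 → H

VJPXCVGZPJH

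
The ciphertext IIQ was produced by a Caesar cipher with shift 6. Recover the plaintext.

I(8): 8−6=2 → C
I(8): 8−6=2 → C
Q(16): 16−6=10 → K

CCK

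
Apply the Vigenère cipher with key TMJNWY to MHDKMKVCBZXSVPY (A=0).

FTMXIIOOKMTQOBH

Repeat the key across the message: TMJNWYTMJNWYTMJ
M(12)+T(19): 31≡5 → F
H(7)+M(12): 19 → T
D(3)+J(9): 12 → M
K(10)+N(13): 23 → X
M(12)+W(22): 34≡8 → I
K(10)+Y(24): 34≡8 → I
V(21)+T(19): 40≡14 → O
C(2)+M(12): 14 → O
B(1)+J(9): 10 → K
Z(25)+N(13): 38≡12 → M
X(23)+W(22): 45≡19 → T
S(18)+Y(24): 42≡16 → Q
V(21)+T(19): 40≡14 → O
P(15)+M(12): 27≡1 → B
Y(24)+J(9): 33≡7 → H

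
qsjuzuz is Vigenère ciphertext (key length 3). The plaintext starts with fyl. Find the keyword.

luy

Subtract each crib letter from the matching ciphertext letter (mod 26):
q(16)−f(5)=11 → l
s(18)−y(24)=-6≡20 → u
j(9)−l(11)=-2≡24 → y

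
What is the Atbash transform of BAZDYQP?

B(1) → Y(24)
A(0) → Z(25)
Z(25) → A(0)
D(3) → W(22)
Y(24) → B(1)
Q(16) → J(9)
P(15) → K(10)

YZAWBJK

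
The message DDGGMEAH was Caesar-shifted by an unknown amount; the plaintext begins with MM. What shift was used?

17

From the crib: D(3)−M(12)=-9≡17, so the shift is 17.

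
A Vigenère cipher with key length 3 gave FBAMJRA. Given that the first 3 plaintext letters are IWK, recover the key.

XFQ

Subtract each crib letter from the matching ciphertext letter (mod 26):
F(5)−I(8)=-3≡23 → X
B(1)−W(22)=-21≡5 → F
A(0)−K(10)=-10≡16 → Q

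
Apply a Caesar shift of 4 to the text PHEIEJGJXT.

TLIMINKNBX

P(15): 15+4=19 → T
H(7): 7+4=11 → L
E(4): 4+4=8 → I
I(8): 8+4=12 → M
E(4): 4+4=8 → I
J(9): 9+4=13 → N
G(6): 6+4=10 → K
J(9): 9+4=13 → N
X(23): 23+4=27≡1 → B
T(19): 19+4=23 → X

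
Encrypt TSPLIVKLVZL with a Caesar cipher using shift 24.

RQNJGTIJTXJ

T(19): 19+24=43≡17 → R
S(18): 18+24=42≡16 → Q
P(15): 15+24=39≡13 → N
L(11): 11+24=35≡9 → J
I(8): 8+24=32≡6 → G
V(21): 21+24=45≡19 → T
K(10): 10+24=34≡8 → I
L(11): 11+24=35≡9 → J
V(21): 21+24=45≡19 → T
Z(25): 25+24=49≡23 → X
L(11): 11+24=35≡9 → J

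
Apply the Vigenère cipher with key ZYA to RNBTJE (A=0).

Repeat the key across the message: ZYAZYA
R(17)+Z(25): 42≡16 → Q
N(13)+Y(24): 37≡11 → L
B(1)+A(0): 1 → B
T(19)+Z(25): 44≡18 → S
J(9)+Y(24): 33≡7 → H
E(4)+A(0): 4 → E

QLBSHE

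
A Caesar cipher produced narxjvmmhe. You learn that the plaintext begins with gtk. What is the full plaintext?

gtkqcoffax

From the crib: n(13)−g(6)=7, so the shift is 7.
Subtract 7 from each ciphertext letter:
n(13): 13−7=6 → g
a(0): 0−7=-7≡19 → t
r(17): 17−7=10 → k
x(23): 23−7=16 → q
j(9): 9−7=2 → c
v(21): 21−7=14 → o
m(12): 12−7=5 → f
m(12): 12−7=5 → f
h(7): 7−7=0 → a
e(4): 4−7=-3≡23 → x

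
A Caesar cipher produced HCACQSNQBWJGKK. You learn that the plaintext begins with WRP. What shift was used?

From the crib: H(7)−W(22)=-15≡11, so the shift is 11.

11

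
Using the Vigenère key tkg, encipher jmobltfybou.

cwuuvzyihhe

Repeat the key across the message: tkgtkgtkgtk
j(9)+t(19): 28≡2 → c
m(12)+k(10): 22 → w
o(14)+g(6): 20 → u
b(1)+t(19): 20 → u
l(11)+k(10): 21 → v
t(19)+g(6): 25 → z
f(5)+t(19): 24 → y
y(24)+k(10): 34≡8 → i
b(1)+g(6): 7 → h
o(14)+t(19): 33≡7 → h
u(20)+k(10): 30≡4 → e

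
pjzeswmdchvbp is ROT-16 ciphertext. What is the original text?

p(15): 15−16=-1≡25 → z
j(9): 9−16=-7≡19 → t
z(25): 25−16=9 → j
e(4): 4−16=-12≡14 → o
s(18): 18−16=2 → c
w(22): 22−16=6 → g
m(12): 12−16=-4≡22 → w
d(3): 3−16=-13≡13 → n
c(2): 2−16=-14≡12 → m
h(7): 7−16=-9≡17 → r
v(21): 21−16=5 → f
b(1): 1−16=-15≡11 → l
p(15): 15−16=-1≡25 → z

ztjocgwnmrflz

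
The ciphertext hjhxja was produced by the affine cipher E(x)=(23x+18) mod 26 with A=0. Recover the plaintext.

The inverse of 23 mod 26 is 17, since 23·17=391≡1. Apply D(y)=17·(y−18) mod 26:
h(7): 17·(7−18)=-187≡21 → v
j(9): 17·(9−18)=-153≡3 → d
h(7): 17·(7−18)=-187≡21 → v
x(23): 17·(23−18)=85≡7 → h
j(9): 17·(9−18)=-153≡3 → d
a(0): 17·(0−18)=-306≡6 → g

vdvhdg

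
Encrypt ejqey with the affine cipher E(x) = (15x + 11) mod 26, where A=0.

e(4): 15·4+11=71≡19 → t
j(9): 15·9+11=146≡16 → q
q(16): 15·16+11=251≡17 → r
e(4): 15·4+11=71≡19 → t
y(24): 15·24+11=371≡7 → h

tqrth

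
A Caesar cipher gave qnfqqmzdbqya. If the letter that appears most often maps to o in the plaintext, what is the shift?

The most frequent ciphertext letter is q (appears 4 times).
q is position 16; o is position 14.
Shift = 2.

2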